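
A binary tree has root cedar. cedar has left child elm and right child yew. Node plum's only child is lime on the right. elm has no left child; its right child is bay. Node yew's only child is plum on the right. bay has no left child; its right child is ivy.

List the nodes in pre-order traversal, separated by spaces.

cedar elm bay ivy yew plum lime

Pre-order visits the node, then its left subtree, then its right subtree.
Visit cedar.
At cedar: go left to elm.
  Visit elm.
  At elm: no left child.
  At elm: go right to bay.
    Visit bay.
    At bay: no left child.
    At bay: go right to ivy.
      ivy is a leaf — visit ivy.
At cedar: go right to yew.
  Visit yew.
  At yew: no left child.
  At yew: go right to plum.
    Visit plum.
    At plum: no left child.
    At plum: go right to lime.
      lime is a leaf — visit lime.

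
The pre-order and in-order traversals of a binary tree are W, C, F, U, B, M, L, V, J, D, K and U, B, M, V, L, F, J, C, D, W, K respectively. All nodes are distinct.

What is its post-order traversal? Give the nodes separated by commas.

V, L, M, B, U, J, F, D, C, K, W

The first element of pre-order is the root; it splits in-order into left and right subtrees.
Root W: left subtree has 9 nodes {U, B, M, V, L, F, J, C, D}, right has 1 {K}.
  Root C: left subtree has 7 nodes {U, B, M, V, L, F, J}, right has 1 {D}.
    Root F: left subtree has 5 nodes {U, B, M, V, L}, right has 1 {J}.
      Root U: left subtree has 0 nodes { }, right has 4 {B, M, V, L}.
        Root B: left subtree has 0 nodes { }, right has 3 {M, V, L}.
          Root M: left subtree has 0 nodes { }, right has 2 {V, L}.
            Root L: left subtree has 1 node {V}, right has 0 { }.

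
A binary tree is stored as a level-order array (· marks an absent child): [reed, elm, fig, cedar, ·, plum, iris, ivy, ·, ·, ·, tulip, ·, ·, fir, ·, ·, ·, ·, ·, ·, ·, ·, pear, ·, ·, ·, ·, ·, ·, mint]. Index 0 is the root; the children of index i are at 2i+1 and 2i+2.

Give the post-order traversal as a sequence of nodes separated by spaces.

ivy cedar elm pear tulip plum mint fir iris fig reed

Post-order visits the left subtree, then the right subtree, then the node.
At reed: go left to elm.
  At elm: go left to cedar.
    At cedar: go left to ivy.
      ivy is a leaf — visit ivy.
    At cedar: no right child.
    Visit cedar.
  At elm: no right child.
  Visit elm.
At reed: go right to fig.
  At fig: go left to plum.
    At plum: go left to tulip.
      At tulip: go left to pear.
        pear is a leaf — visit pear.
      At tulip: no right child.
      Visit tulip.
    At plum: no right child.
    Visit plum.
  At fig: go right to iris.
    At iris: no left child.
    At iris: go right to fir.
      At fir: no left child.
      At fir: go right to mint.
        mint is a leaf — visit mint.
      Visit fir.
    Visit iris.
  Visit fig.
Visit reed.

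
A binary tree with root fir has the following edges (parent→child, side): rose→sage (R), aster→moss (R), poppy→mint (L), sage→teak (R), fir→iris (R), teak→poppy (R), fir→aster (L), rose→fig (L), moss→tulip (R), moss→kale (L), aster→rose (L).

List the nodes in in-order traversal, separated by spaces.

fig rose sage teak mint poppy aster kale moss tulip fir iris

In-order visits the left subtree, then the node, then the right subtree.
At fir: go left to aster.
  At aster: go left to rose.
    At rose: go left to fig.
      fig is a leaf — visit fig.
    Visit rose.
    At rose: go right to sage.
      At sage: no left child.
      Visit sage.
      At sage: go right to teak.
        At teak: no left child.
        Visit teak.
        At teak: go right to poppy.
          At poppy: go left to mint.
            mint is a leaf — visit mint.
          Visit poppy.
          At poppy: no right child.
  Visit aster.
  At aster: go right to moss.
    At moss: go left to kale.
      kale is a leaf — visit kale.
    Visit moss.
    At moss: go right to tulip.
      tulip is a leaf — visit tulip.
Visit fir.
At fir: go right to iris.
  iris is a leaf — visit iris.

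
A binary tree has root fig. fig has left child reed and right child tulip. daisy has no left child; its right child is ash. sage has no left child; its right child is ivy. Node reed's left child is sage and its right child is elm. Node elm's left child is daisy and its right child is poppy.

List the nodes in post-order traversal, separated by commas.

Post-order visits the left subtree, then the right subtree, then the node.
At fig: go left to reed.
  At reed: go left to sage.
    At sage: no left child.
    At sage: go right to ivy.
      ivy is a leaf — visit ivy.
    Visit sage.
  At reed: go right to elm.
    At elm: go left to daisy.
      At daisy: no left child.
      At daisy: go right to ash.
        ash is a leaf — visit ash.
      Visit daisy.
    At elm: go right to poppy.
      poppy is a leaf — visit poppy.
    Visit elm.
  Visit reed.
At fig: go right to tulip.
  tulip is a leaf — visit tulip.
Visit fig.

ivy, sage, ash, daisy, poppy, elm, reed, tulip, fig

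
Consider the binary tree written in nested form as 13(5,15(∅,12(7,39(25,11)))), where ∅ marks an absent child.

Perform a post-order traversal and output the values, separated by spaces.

Post-order visits the left subtree, then the right subtree, then the node.
At 13: go left to 5.
  5 is a leaf — visit 5.
At 13: go right to 15.
  At 15: no left child.
  At 15: go right to 12.
    At 12: go left to 7.
      7 is a leaf — visit 7.
    At 12: go right to 39.
      At 39: go left to 25.
        25 is a leaf — visit 25.
      At 39: go right to 11.
        11 is a leaf — visit 11.
      Visit 39.
    Visit 12.
  Visit 15.
Visit 13.

5 7 25 11 39 12 15 13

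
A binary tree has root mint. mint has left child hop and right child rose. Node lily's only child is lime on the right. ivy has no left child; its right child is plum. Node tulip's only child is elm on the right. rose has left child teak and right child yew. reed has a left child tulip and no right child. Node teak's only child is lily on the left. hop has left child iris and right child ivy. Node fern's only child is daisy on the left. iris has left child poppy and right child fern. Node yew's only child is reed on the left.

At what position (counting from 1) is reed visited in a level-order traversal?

Level-order visits nodes level by level from the root, left to right within each level.
Level 0: mint
Level 1: hop, rose
Level 2: iris, ivy, teak, yew
Level 3: poppy, fern, plum, lily, reed
Level 4: daisy, lime, tulip
Level 5: elm
Full level-order sequence: mint, hop, rose, iris, ivy, teak, yew, poppy, fern, plum, lily, reed, daisy, lime, tulip, elm.

12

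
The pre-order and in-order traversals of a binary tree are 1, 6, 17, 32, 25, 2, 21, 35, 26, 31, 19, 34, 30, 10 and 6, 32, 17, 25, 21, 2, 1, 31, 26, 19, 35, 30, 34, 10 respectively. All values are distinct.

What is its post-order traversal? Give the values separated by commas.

32, 21, 2, 25, 17, 6, 31, 19, 26, 30, 10, 34, 35, 1

The first element of pre-order is the root; it splits in-order into left and right subtrees.
Root 1: left subtree has 6 nodes {6, 32, 17, 25, 21, 2}, right has 7 {31, 26, 19, 35, 30, 34, 10}.
  Root 6: left subtree has 0 nodes { }, right has 5 {32, 17, 25, 21, 2}.
    Root 17: left subtree has 1 node {32}, right has 3 {25, 21, 2}.
      Root 25: left subtree has 0 nodes { }, right has 2 {21, 2}.
        Root 2: left subtree has 1 node {21}, right has 0 { }.
  Root 35: left subtree has 3 nodes {31, 26, 19}, right has 3 {30, 34, 10}.
    Root 26: left subtree has 1 node {31}, right has 1 {19}.
    Root 34: left subtree has 1 node {30}, right has 1 {10}.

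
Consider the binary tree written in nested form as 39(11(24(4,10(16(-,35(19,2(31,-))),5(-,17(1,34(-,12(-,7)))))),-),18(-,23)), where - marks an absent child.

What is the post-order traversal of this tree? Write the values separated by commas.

Post-order visits the left subtree, then the right subtree, then the node.
At 39: go left to 11.
  At 11: go left to 24.
    At 24: go left to 4.
      4 is a leaf — visit 4.
    At 24: go right to 10.
      At 10: go left to 16.
        At 16: no left child.
        At 16: go right to 35.
          At 35: go left to 19.
            19 is a leaf — visit 19.
          At 35: go right to 2.
            At 2: go left to 31.
              31 is a leaf — visit 31.
            At 2: no right child.
            Visit 2.
          Visit 35.
        Visit 16.
      At 10: go right to 5.
        At 5: no left child.
        At 5: go right to 17.
          At 17: go left to 1.
            1 is a leaf — visit 1.
          At 17: go right to 34.
            At 34: no left child.
            At 34: go right to 12.
              At 12: no left child.
              At 12: go right to 7.
                7 is a leaf — visit 7.
              Visit 12.
            Visit 34.
          Visit 17.
        Visit 5.
      Visit 10.
    Visit 24.
  At 11: no right child.
  Visit 11.
At 39: go right to 18.
  At 18: no left child.
  At 18: go right to 23.
    23 is a leaf — visit 23.
  Visit 18.
Visit 39.

4, 19, 31, 2, 35, 16, 1, 7, 12, 34, 17, 5, 10, 24, 11, 23, 18, 39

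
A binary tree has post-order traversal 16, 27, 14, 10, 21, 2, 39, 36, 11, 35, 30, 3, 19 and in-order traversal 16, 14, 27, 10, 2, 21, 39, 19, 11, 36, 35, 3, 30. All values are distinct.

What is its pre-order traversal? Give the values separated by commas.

19, 39, 2, 10, 14, 16, 27, 21, 3, 35, 11, 36, 30

The last element of post-order is the root; it splits in-order into left and right subtrees.
Root 19: left subtree has 7 nodes {16, 14, 27, 10, 2, 21, 39}, right has 5 {11, 36, 35, 3, 30}.
  Root 39: left subtree has 6 nodes {16, 14, 27, 10, 2, 21}, right has 0 { }.
    Root 2: left subtree has 4 nodes {16, 14, 27, 10}, right has 1 {21}.
      Root 10: left subtree has 3 nodes {16, 14, 27}, right has 0 { }.
        Root 14: left subtree has 1 node {16}, right has 1 {27}.
  Root 3: left subtree has 3 nodes {11, 36, 35}, right has 1 {30}.
    Root 35: left subtree has 2 nodes {11, 36}, right has 0 { }.
      Root 11: left subtree has 0 nodes { }, right has 1 {36}.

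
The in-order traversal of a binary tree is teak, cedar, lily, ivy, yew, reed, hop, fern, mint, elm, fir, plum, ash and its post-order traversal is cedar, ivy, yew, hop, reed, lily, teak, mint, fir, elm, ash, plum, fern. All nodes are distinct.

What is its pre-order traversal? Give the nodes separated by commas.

fern, teak, lily, cedar, reed, yew, ivy, hop, plum, elm, mint, fir, ash

The last element of post-order is the root; it splits in-order into left and right subtrees.
Root fern: left subtree has 7 nodes {teak, cedar, lily, ivy, yew, reed, hop}, right has 5 {mint, elm, fir, plum, ash}.
  Root teak: left subtree has 0 nodes { }, right has 6 {cedar, lily, ivy, yew, reed, hop}.
    Root lily: left subtree has 1 node {cedar}, right has 4 {ivy, yew, reed, hop}.
      Root reed: left subtree has 2 nodes {ivy, yew}, right has 1 {hop}.
        Root yew: left subtree has 1 node {ivy}, right has 0 { }.
  Root plum: left subtree has 3 nodes {mint, elm, fir}, right has 1 {ash}.
    Root elm: left subtree has 1 node {mint}, right has 1 {fir}.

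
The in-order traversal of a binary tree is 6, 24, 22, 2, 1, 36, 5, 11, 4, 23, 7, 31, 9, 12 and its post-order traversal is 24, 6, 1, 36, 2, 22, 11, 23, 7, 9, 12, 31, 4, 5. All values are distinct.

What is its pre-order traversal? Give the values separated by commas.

The last element of post-order is the root; it splits in-order into left and right subtrees.
Root 5: left subtree has 6 nodes {6, 24, 22, 2, 1, 36}, right has 7 {11, 4, 23, 7, 31, 9, 12}.
  Root 22: left subtree has 2 nodes {6, 24}, right has 3 {2, 1, 36}.
    Root 6: left subtree has 0 nodes { }, right has 1 {24}.
    Root 2: left subtree has 0 nodes { }, right has 2 {1, 36}.
      Root 36: left subtree has 1 node {1}, right has 0 { }.
  Root 4: left subtree has 1 node {11}, right has 5 {23, 7, 31, 9, 12}.
    Root 31: left subtree has 2 nodes {23, 7}, right has 2 {9, 12}.
      Root 7: left subtree has 1 node {23}, right has 0 { }.
      Root 12: left subtree has 1 node {9}, right has 0 { }.

5, 22, 6, 24, 2, 36, 1, 4, 11, 31, 7, 23, 12, 9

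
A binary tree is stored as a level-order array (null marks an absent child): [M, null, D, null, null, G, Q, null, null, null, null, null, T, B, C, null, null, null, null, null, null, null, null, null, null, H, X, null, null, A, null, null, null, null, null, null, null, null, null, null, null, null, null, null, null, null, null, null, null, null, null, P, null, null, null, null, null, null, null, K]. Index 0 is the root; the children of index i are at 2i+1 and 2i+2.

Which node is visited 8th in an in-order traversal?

B

In-order visits the left subtree, then the node, then the right subtree.
At M: no left child.
Visit M.
At M: go right to D.
  At D: go left to G.
    At G: no left child.
    Visit G.
    At G: go right to T.
      At T: go left to H.
        At H: go left to P.
          P is a leaf — visit P.
        Visit H.
        At H: no right child.
      Visit T.
      At T: go right to X.
        X is a leaf — visit X.
  Visit D.
  At D: go right to Q.
    At Q: go left to B.
      B is a leaf — visit B.
    Visit Q.
    At Q: go right to C.
      At C: go left to A.
        At A: go left to K.
          K is a leaf — visit K.
        Visit A.
        At A: no right child.
      Visit C.
      At C: no right child.
Full in-order sequence: M, G, P, H, T, X, D, B, Q, K, A, C.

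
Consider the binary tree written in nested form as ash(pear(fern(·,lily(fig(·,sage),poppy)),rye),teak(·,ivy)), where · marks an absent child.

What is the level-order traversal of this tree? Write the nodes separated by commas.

Level-order visits nodes level by level from the root, left to right within each level.
Level 0: ash
Level 1: pear, teak
Level 2: fern, rye, ivy
Level 3: lily
Level 4: fig, poppy
Level 5: sage

ash, pear, teak, fern, rye, ivy, lily, fig, poppy, sage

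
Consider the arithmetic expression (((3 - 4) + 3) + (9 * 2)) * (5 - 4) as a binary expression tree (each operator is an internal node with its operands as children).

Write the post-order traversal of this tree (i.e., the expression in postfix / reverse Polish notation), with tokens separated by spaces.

Post-order on an expression tree gives postfix notation: for each operator, emit left operand, right operand, then the operator.

3 4 - 3 + 9 2 * + 5 4 - *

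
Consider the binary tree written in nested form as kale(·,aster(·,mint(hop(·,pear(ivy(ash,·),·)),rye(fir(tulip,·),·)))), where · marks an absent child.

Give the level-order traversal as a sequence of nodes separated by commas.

Level-order visits nodes level by level from the root, left to right within each level.
Level 0: kale
Level 1: aster
Level 2: mint
Level 3: hop, rye
Level 4: pear, fir
Level 5: ivy, tulip
Level 6: ash

kale, aster, mint, hop, rye, pear, fir, ivy, tulip, ash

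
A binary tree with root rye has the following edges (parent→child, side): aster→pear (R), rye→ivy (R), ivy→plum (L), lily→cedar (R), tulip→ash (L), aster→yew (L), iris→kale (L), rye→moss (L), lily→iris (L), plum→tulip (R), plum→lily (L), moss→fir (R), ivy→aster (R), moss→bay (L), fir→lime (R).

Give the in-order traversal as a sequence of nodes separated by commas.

In-order visits the left subtree, then the node, then the right subtree.
At rye: go left to moss.
  At moss: go left to bay.
    bay is a leaf — visit bay.
  Visit moss.
  At moss: go right to fir.
    At fir: no left child.
    Visit fir.
    At fir: go right to lime.
      lime is a leaf — visit lime.
Visit rye.
At rye: go right to ivy.
  At ivy: go left to plum.
    At plum: go left to lily.
      At lily: go left to iris.
        At iris: go left to kale.
          kale is a leaf — visit kale.
        Visit iris.
        At iris: no right child.
      Visit lily.
      At lily: go right to cedar.
        cedar is a leaf — visit cedar.
    Visit plum.
    At plum: go right to tulip.
      At tulip: go left to ash.
        ash is a leaf — visit ash.
      Visit tulip.
      At tulip: no right child.
  Visit ivy.
  At ivy: go right to aster.
    At aster: go left to yew.
      yew is a leaf — visit yew.
    Visit aster.
    At aster: go right to pear.
      pear is a leaf — visit pear.

bay, moss, fir, lime, rye, kale, iris, lily, cedar, plum, ash, tulip, ivy, yew, aster, pear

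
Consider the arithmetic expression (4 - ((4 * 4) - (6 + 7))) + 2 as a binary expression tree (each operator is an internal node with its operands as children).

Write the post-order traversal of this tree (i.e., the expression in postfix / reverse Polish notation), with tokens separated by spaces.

4 4 4 * 6 7 + - - 2 +

Post-order on an expression tree gives postfix notation: for each operator, emit left operand, right operand, then the operator.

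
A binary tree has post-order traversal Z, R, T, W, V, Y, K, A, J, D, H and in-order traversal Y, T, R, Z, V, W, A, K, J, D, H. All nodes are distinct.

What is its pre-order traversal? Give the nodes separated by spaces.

H D J A Y V T R Z W K

The last element of post-order is the root; it splits in-order into left and right subtrees.
Root H: left subtree has 10 nodes {Y, T, R, Z, V, W, A, K, J, D}, right has 0 { }.
  Root D: left subtree has 9 nodes {Y, T, R, Z, V, W, A, K, J}, right has 0 { }.
    Root J: left subtree has 8 nodes {Y, T, R, Z, V, W, A, K}, right has 0 { }.
      Root A: left subtree has 6 nodes {Y, T, R, Z, V, W}, right has 1 {K}.
        Root Y: left subtree has 0 nodes { }, right has 5 {T, R, Z, V, W}.
          Root V: left subtree has 3 nodes {T, R, Z}, right has 1 {W}.
            Root T: left subtree has 0 nodes { }, right has 2 {R, Z}.
              Root R: left subtree has 0 nodes { }, right has 1 {Z}.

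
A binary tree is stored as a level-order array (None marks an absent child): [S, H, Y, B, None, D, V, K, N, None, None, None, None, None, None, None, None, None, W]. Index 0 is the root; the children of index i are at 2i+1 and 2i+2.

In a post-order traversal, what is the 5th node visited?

H

Post-order visits the left subtree, then the right subtree, then the node.
At S: go left to H.
  At H: go left to B.
    At B: go left to K.
      K is a leaf — visit K.
    At B: go right to N.
      At N: no left child.
      At N: go right to W.
        W is a leaf — visit W.
      Visit N.
    Visit B.
  At H: no right child.
  Visit H.
At S: go right to Y.
  At Y: go left to D.
    D is a leaf — visit D.
  At Y: go right to V.
    V is a leaf — visit V.
  Visit Y.
Visit S.
Full post-order sequence: K, W, N, B, H, D, V, Y, S.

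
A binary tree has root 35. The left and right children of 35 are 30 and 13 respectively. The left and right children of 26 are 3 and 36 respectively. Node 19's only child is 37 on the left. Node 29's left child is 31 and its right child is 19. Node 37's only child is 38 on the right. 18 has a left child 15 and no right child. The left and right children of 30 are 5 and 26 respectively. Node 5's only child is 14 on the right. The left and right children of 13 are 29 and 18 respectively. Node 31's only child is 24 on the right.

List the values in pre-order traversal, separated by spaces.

Pre-order visits the node, then its left subtree, then its right subtree.
Visit 35.
At 35: go left to 30.
  Visit 30.
  At 30: go left to 5.
    Visit 5.
    At 5: no left child.
    At 5: go right to 14.
      14 is a leaf — visit 14.
  At 30: go right to 26.
    Visit 26.
    At 26: go left to 3.
      3 is a leaf — visit 3.
    At 26: go right to 36.
      36 is a leaf — visit 36.
At 35: go right to 13.
  Visit 13.
  At 13: go left to 29.
    Visit 29.
    At 29: go left to 31.
      Visit 31.
      At 31: no left child.
      At 31: go right to 24.
        24 is a leaf — visit 24.
    At 29: go right to 19.
      Visit 19.
      At 19: go left to 37.
        Visit 37.
        At 37: no left child.
        At 37: go right to 38.
          38 is a leaf — visit 38.
      At 19: no right child.
  At 13: go right to 18.
    Visit 18.
    At 18: go left to 15.
      15 is a leaf — visit 15.
    At 18: no right child.

35 30 5 14 26 3 36 13 29 31 24 19 37 38 18 15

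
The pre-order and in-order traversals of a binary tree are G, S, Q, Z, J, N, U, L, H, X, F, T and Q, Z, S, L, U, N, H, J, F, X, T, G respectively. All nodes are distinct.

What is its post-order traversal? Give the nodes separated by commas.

Z, Q, L, U, H, N, F, T, X, J, S, G

The first element of pre-order is the root; it splits in-order into left and right subtrees.
Root G: left subtree has 11 nodes {Q, Z, S, L, U, N, H, J, F, X, T}, right has 0 { }.
  Root S: left subtree has 2 nodes {Q, Z}, right has 8 {L, U, N, H, J, F, X, T}.
    Root Q: left subtree has 0 nodes { }, right has 1 {Z}.
    Root J: left subtree has 4 nodes {L, U, N, H}, right has 3 {F, X, T}.
      Root N: left subtree has 2 nodes {L, U}, right has 1 {H}.
        Root U: left subtree has 1 node {L}, right has 0 { }.
      Root X: left subtree has 1 node {F}, right has 1 {T}.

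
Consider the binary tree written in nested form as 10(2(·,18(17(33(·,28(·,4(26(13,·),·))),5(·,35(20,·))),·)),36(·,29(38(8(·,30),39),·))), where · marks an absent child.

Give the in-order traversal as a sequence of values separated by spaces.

2 33 28 13 26 4 17 5 20 35 18 10 36 8 30 38 39 29

In-order visits the left subtree, then the node, then the right subtree.
At 10: go left to 2.
  At 2: no left child.
  Visit 2.
  At 2: go right to 18.
    At 18: go left to 17.
      At 17: go left to 33.
        At 33: no left child.
        Visit 33.
        At 33: go right to 28.
          At 28: no left child.
          Visit 28.
          At 28: go right to 4.
            At 4: go left to 26.
              At 26: go left to 13.
                13 is a leaf — visit 13.
              Visit 26.
              At 26: no right child.
            Visit 4.
            At 4: no right child.
      Visit 17.
      At 17: go right to 5.
        At 5: no left child.
        Visit 5.
        At 5: go right to 35.
          At 35: go left to 20.
            20 is a leaf — visit 20.
          Visit 35.
          At 35: no right child.
    Visit 18.
    At 18: no right child.
Visit 10.
At 10: go right to 36.
  At 36: no left child.
  Visit 36.
  At 36: go right to 29.
    At 29: go left to 38.
      At 38: go left to 8.
        At 8: no left child.
        Visit 8.
        At 8: go right to 30.
          30 is a leaf — visit 30.
      Visit 38.
      At 38: go right to 39.
        39 is a leaf — visit 39.
    Visit 29.
    At 29: no right child.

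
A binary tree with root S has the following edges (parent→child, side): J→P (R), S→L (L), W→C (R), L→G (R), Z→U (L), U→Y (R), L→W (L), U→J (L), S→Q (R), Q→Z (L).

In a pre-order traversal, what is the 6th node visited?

Pre-order visits the node, then its left subtree, then its right subtree.
Visit S.
At S: go left to L.
  Visit L.
  At L: go left to W.
    Visit W.
    At W: no left child.
    At W: go right to C.
      C is a leaf — visit C.
  At L: go right to G.
    G is a leaf — visit G.
At S: go right to Q.
  Visit Q.
  At Q: go left to Z.
    Visit Z.
    At Z: go left to U.
      Visit U.
      At U: go left to J.
        Visit J.
        At J: no left child.
        At J: go right to P.
          P is a leaf — visit P.
      At U: go right to Y.
        Y is a leaf — visit Y.
    At Z: no right child.
  At Q: no right child.
Full pre-order sequence: S, L, W, C, G, Q, Z, U, J, P, Y.

Q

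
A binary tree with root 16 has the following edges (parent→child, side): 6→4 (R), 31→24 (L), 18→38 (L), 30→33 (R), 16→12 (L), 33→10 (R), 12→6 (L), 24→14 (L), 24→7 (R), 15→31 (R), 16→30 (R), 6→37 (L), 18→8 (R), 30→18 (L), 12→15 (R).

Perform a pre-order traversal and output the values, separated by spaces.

16 12 6 37 4 15 31 24 14 7 30 18 38 8 33 10

Pre-order visits the node, then its left subtree, then its right subtree.
Visit 16.
At 16: go left to 12.
  Visit 12.
  At 12: go left to 6.
    Visit 6.
    At 6: go left to 37.
      37 is a leaf — visit 37.
    At 6: go right to 4.
      4 is a leaf — visit 4.
  At 12: go right to 15.
    Visit 15.
    At 15: no left child.
    At 15: go right to 31.
      Visit 31.
      At 31: go left to 24.
        Visit 24.
        At 24: go left to 14.
          14 is a leaf — visit 14.
        At 24: go right to 7.
          7 is a leaf — visit 7.
      At 31: no right child.
At 16: go right to 30.
  Visit 30.
  At 30: go left to 18.
    Visit 18.
    At 18: go left to 38.
      38 is a leaf — visit 38.
    At 18: go right to 8.
      8 is a leaf — visit 8.
  At 30: go right to 33.
    Visit 33.
    At 33: no left child.
    At 33: go right to 10.
      10 is a leaf — visit 10.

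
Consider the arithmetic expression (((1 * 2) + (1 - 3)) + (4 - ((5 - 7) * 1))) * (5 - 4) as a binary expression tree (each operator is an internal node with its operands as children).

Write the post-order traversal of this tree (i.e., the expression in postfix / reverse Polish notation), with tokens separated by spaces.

1 2 * 1 3 - + 4 5 7 - 1 * - + 5 4 - *

Post-order on an expression tree gives postfix notation: for each operator, emit left operand, right operand, then the operator.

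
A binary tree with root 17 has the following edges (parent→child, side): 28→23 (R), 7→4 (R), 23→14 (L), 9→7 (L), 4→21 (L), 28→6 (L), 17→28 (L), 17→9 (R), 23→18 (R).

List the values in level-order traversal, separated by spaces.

17 28 9 6 23 7 14 18 4 21

Level-order visits nodes level by level from the root, left to right within each level.
Level 0: 17
Level 1: 28, 9
Level 2: 6, 23, 7
Level 3: 14, 18, 4
Level 4: 21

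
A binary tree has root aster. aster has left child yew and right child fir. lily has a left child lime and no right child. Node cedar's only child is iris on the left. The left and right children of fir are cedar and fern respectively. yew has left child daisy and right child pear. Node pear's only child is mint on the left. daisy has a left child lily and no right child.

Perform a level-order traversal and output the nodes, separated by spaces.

aster yew fir daisy pear cedar fern lily mint iris lime

Level-order visits nodes level by level from the root, left to right within each level.
Level 0: aster
Level 1: yew, fir
Level 2: daisy, pear, cedar, fern
Level 3: lily, mint, iris
Level 4: lime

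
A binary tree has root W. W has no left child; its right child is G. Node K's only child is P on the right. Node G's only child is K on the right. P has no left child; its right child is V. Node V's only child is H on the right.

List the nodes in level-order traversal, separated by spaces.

Level-order visits nodes level by level from the root, left to right within each level.
Level 0: W
Level 1: G
Level 2: K
Level 3: P
Level 4: V
Level 5: H

W G K P V H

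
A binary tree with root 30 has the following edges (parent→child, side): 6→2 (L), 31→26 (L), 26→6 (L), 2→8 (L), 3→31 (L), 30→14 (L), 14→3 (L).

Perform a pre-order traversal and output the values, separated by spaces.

30 14 3 31 26 6 2 8

Pre-order visits the node, then its left subtree, then its right subtree.
Visit 30.
At 30: go left to 14.
  Visit 14.
  At 14: go left to 3.
    Visit 3.
    At 3: go left to 31.
      Visit 31.
      At 31: go left to 26.
        Visit 26.
        At 26: go left to 6.
          Visit 6.
          At 6: go left to 2.
            Visit 2.
            At 2: go left to 8.
              8 is a leaf — visit 8.
            At 2: no right child.
          At 6: no right child.
        At 26: no right child.
      At 31: no right child.
    At 3: no right child.
  At 14: no right child.
At 30: no right child.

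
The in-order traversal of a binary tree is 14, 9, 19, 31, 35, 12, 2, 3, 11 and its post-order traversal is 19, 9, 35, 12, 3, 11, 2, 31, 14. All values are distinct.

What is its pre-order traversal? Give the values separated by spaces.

The last element of post-order is the root; it splits in-order into left and right subtrees.
Root 14: left subtree has 0 nodes { }, right has 8 {9, 19, 31, 35, 12, 2, 3, 11}.
  Root 31: left subtree has 2 nodes {9, 19}, right has 5 {35, 12, 2, 3, 11}.
    Root 9: left subtree has 0 nodes { }, right has 1 {19}.
    Root 2: left subtree has 2 nodes {35, 12}, right has 2 {3, 11}.
      Root 12: left subtree has 1 node {35}, right has 0 { }.
      Root 11: left subtree has 1 node {3}, right has 0 { }.

14 31 9 19 2 12 35 11 3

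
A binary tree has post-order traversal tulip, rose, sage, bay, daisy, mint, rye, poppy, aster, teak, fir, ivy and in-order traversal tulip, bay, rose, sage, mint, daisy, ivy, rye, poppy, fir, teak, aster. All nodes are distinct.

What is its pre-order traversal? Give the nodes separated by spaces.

The last element of post-order is the root; it splits in-order into left and right subtrees.
Root ivy: left subtree has 6 nodes {tulip, bay, rose, sage, mint, daisy}, right has 5 {rye, poppy, fir, teak, aster}.
  Root mint: left subtree has 4 nodes {tulip, bay, rose, sage}, right has 1 {daisy}.
    Root bay: left subtree has 1 node {tulip}, right has 2 {rose, sage}.
      Root sage: left subtree has 1 node {rose}, right has 0 { }.
  Root fir: left subtree has 2 nodes {rye, poppy}, right has 2 {teak, aster}.
    Root poppy: left subtree has 1 node {rye}, right has 0 { }.
    Root teak: left subtree has 0 nodes { }, right has 1 {aster}.

ivy mint bay tulip sage rose daisy fir poppy rye teak aster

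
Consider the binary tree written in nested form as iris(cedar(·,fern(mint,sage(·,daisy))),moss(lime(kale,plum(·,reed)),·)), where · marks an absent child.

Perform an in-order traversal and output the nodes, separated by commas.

cedar, mint, fern, sage, daisy, iris, kale, lime, plum, reed, moss

In-order visits the left subtree, then the node, then the right subtree.
At iris: go left to cedar.
  At cedar: no left child.
  Visit cedar.
  At cedar: go right to fern.
    At fern: go left to mint.
      mint is a leaf — visit mint.
    Visit fern.
    At fern: go right to sage.
      At sage: no left child.
      Visit sage.
      At sage: go right to daisy.
        daisy is a leaf — visit daisy.
Visit iris.
At iris: go right to moss.
  At moss: go left to lime.
    At lime: go left to kale.
      kale is a leaf — visit kale.
    Visit lime.
    At lime: go right to plum.
      At plum: no left child.
      Visit plum.
      At plum: go right to reed.
        reed is a leaf — visit reed.
  Visit moss.
  At moss: no right child.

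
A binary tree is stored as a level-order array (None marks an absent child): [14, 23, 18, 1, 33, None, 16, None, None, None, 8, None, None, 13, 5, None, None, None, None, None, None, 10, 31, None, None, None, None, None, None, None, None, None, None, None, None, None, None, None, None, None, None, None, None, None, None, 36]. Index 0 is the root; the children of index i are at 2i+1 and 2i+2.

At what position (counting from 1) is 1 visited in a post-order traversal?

1

Post-order visits the left subtree, then the right subtree, then the node.
At 14: go left to 23.
  At 23: go left to 1.
    1 is a leaf — visit 1.
  At 23: go right to 33.
    At 33: no left child.
    At 33: go right to 8.
      At 8: go left to 10.
        10 is a leaf — visit 10.
      At 8: go right to 31.
        At 31: go left to 36.
          36 is a leaf — visit 36.
        At 31: no right child.
        Visit 31.
      Visit 8.
    Visit 33.
  Visit 23.
At 14: go right to 18.
  At 18: no left child.
  At 18: go right to 16.
    At 16: go left to 13.
      13 is a leaf — visit 13.
    At 16: go right to 5.
      5 is a leaf — visit 5.
    Visit 16.
  Visit 18.
Visit 14.
Full post-order sequence: 1, 10, 36, 31, 8, 33, 23, 13, 5, 16, 18, 14.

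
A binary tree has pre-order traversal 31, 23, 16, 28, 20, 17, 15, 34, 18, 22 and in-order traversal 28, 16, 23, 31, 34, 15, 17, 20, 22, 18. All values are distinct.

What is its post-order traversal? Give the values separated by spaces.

28 16 23 34 15 17 22 18 20 31

The first element of pre-order is the root; it splits in-order into left and right subtrees.
Root 31: left subtree has 3 nodes {28, 16, 23}, right has 6 {34, 15, 17, 20, 22, 18}.
  Root 23: left subtree has 2 nodes {28, 16}, right has 0 { }.
    Root 16: left subtree has 1 node {28}, right has 0 { }.
  Root 20: left subtree has 3 nodes {34, 15, 17}, right has 2 {22, 18}.
    Root 17: left subtree has 2 nodes {34, 15}, right has 0 { }.
      Root 15: left subtree has 1 node {34}, right has 0 { }.
    Root 18: left subtree has 1 node {22}, right has 0 { }.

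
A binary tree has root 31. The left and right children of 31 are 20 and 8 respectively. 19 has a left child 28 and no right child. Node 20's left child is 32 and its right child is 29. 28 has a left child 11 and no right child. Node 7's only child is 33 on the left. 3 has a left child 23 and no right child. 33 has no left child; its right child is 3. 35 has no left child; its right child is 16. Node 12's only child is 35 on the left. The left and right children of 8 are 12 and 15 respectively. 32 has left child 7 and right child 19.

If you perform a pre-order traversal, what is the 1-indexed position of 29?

Pre-order visits the node, then its left subtree, then its right subtree.
Visit 31.
At 31: go left to 20.
  Visit 20.
  At 20: go left to 32.
    Visit 32.
    At 32: go left to 7.
      Visit 7.
      At 7: go left to 33.
        Visit 33.
        At 33: no left child.
        At 33: go right to 3.
          Visit 3.
          At 3: go left to 23.
            23 is a leaf — visit 23.
          At 3: no right child.
      At 7: no right child.
    At 32: go right to 19.
      Visit 19.
      At 19: go left to 28.
        Visit 28.
        At 28: go left to 11.
          11 is a leaf — visit 11.
        At 28: no right child.
      At 19: no right child.
  At 20: go right to 29.
    29 is a leaf — visit 29.
At 31: go right to 8.
  Visit 8.
  At 8: go left to 12.
    Visit 12.
    At 12: go left to 35.
      Visit 35.
      At 35: no left child.
      At 35: go right to 16.
        16 is a leaf — visit 16.
    At 12: no right child.
  At 8: go right to 15.
    15 is a leaf — visit 15.
Full pre-order sequence: 31, 20, 32, 7, 33, 3, 23, 19, 28, 11, 29, 8, 12, 35, 16, 15.

11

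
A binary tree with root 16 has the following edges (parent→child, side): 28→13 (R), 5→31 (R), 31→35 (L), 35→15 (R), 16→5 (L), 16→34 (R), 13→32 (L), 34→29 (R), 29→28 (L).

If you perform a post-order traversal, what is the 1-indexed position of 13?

Post-order visits the left subtree, then the right subtree, then the node.
At 16: go left to 5.
  At 5: no left child.
  At 5: go right to 31.
    At 31: go left to 35.
      At 35: no left child.
      At 35: go right to 15.
        15 is a leaf — visit 15.
      Visit 35.
    At 31: no right child.
    Visit 31.
  Visit 5.
At 16: go right to 34.
  At 34: no left child.
  At 34: go right to 29.
    At 29: go left to 28.
      At 28: no left child.
      At 28: go right to 13.
        At 13: go left to 32.
          32 is a leaf — visit 32.
        At 13: no right child.
        Visit 13.
      Visit 28.
    At 29: no right child.
    Visit 29.
  Visit 34.
Visit 16.
Full post-order sequence: 15, 35, 31, 5, 32, 13, 28, 29, 34, 16.

6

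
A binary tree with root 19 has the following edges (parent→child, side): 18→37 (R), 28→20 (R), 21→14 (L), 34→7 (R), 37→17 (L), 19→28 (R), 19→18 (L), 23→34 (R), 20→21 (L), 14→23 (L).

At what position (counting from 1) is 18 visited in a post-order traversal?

Post-order visits the left subtree, then the right subtree, then the node.
At 19: go left to 18.
  At 18: no left child.
  At 18: go right to 37.
    At 37: go left to 17.
      17 is a leaf — visit 17.
    At 37: no right child.
    Visit 37.
  Visit 18.
At 19: go right to 28.
  At 28: no left child.
  At 28: go right to 20.
    At 20: go left to 21.
      At 21: go left to 14.
        At 14: go left to 23.
          At 23: no left child.
          At 23: go right to 34.
            At 34: no left child.
            At 34: go right to 7.
              7 is a leaf — visit 7.
            Visit 34.
          Visit 23.
        At 14: no right child.
        Visit 14.
      At 21: no right child.
      Visit 21.
    At 20: no right child.
    Visit 20.
  Visit 28.
Visit 19.
Full post-order sequence: 17, 37, 18, 7, 34, 23, 14, 21, 20, 28, 19.

3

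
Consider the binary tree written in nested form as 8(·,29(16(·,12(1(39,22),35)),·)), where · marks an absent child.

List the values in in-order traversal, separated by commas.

In-order visits the left subtree, then the node, then the right subtree.
At 8: no left child.
Visit 8.
At 8: go right to 29.
  At 29: go left to 16.
    At 16: no left child.
    Visit 16.
    At 16: go right to 12.
      At 12: go left to 1.
        At 1: go left to 39.
          39 is a leaf — visit 39.
        Visit 1.
        At 1: go right to 22.
          22 is a leaf — visit 22.
      Visit 12.
      At 12: go right to 35.
        35 is a leaf — visit 35.
  Visit 29.
  At 29: no right child.

8, 16, 39, 1, 22, 12, 35, 29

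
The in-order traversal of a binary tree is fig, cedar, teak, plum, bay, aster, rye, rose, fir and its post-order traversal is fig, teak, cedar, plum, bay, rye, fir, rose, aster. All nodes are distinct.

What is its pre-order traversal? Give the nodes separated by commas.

The last element of post-order is the root; it splits in-order into left and right subtrees.
Root aster: left subtree has 5 nodes {fig, cedar, teak, plum, bay}, right has 3 {rye, rose, fir}.
  Root bay: left subtree has 4 nodes {fig, cedar, teak, plum}, right has 0 { }.
    Root plum: left subtree has 3 nodes {fig, cedar, teak}, right has 0 { }.
      Root cedar: left subtree has 1 node {fig}, right has 1 {teak}.
  Root rose: left subtree has 1 node {rye}, right has 1 {fir}.

aster, bay, plum, cedar, fig, teak, rose, rye, fir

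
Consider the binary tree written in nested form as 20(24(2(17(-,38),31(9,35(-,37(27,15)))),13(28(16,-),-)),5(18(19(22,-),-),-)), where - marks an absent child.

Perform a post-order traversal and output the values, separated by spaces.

38 17 9 27 15 37 35 31 2 16 28 13 24 22 19 18 5 20

Post-order visits the left subtree, then the right subtree, then the node.
At 20: go left to 24.
  At 24: go left to 2.
    At 2: go left to 17.
      At 17: no left child.
      At 17: go right to 38.
        38 is a leaf — visit 38.
      Visit 17.
    At 2: go right to 31.
      At 31: go left to 9.
        9 is a leaf — visit 9.
      At 31: go right to 35.
        At 35: no left child.
        At 35: go right to 37.
          At 37: go left to 27.
            27 is a leaf — visit 27.
          At 37: go right to 15.
            15 is a leaf — visit 15.
          Visit 37.
        Visit 35.
      Visit 31.
    Visit 2.
  At 24: go right to 13.
    At 13: go left to 28.
      At 28: go left to 16.
        16 is a leaf — visit 16.
      At 28: no right child.
      Visit 28.
    At 13: no right child.
    Visit 13.
  Visit 24.
At 20: go right to 5.
  At 5: go left to 18.
    At 18: go left to 19.
      At 19: go left to 22.
        22 is a leaf — visit 22.
      At 19: no right child.
      Visit 19.
    At 18: no right child.
    Visit 18.
  At 5: no right child.
  Visit 5.
Visit 20.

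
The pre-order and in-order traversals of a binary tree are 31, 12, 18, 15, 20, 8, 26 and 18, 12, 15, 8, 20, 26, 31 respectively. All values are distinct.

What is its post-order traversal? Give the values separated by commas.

18, 8, 26, 20, 15, 12, 31

The first element of pre-order is the root; it splits in-order into left and right subtrees.
Root 31: left subtree has 6 nodes {18, 12, 15, 8, 20, 26}, right has 0 { }.
  Root 12: left subtree has 1 node {18}, right has 4 {15, 8, 20, 26}.
    Root 15: left subtree has 0 nodes { }, right has 3 {8, 20, 26}.
      Root 20: left subtree has 1 node {8}, right has 1 {26}.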